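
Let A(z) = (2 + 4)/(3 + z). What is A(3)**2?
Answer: 1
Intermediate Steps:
A(z) = 6/(3 + z)
A(3)**2 = (6/(3 + 3))**2 = (6/6)**2 = (6*(1/6))**2 = 1**2 = 1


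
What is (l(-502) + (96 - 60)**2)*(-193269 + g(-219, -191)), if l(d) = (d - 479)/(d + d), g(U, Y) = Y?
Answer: -62979210225/251 ≈ -2.5091e+8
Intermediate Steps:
l(d) = (-479 + d)/(2*d) (l(d) = (-479 + d)/((2*d)) = (-479 + d)*(1/(2*d)) = (-479 + d)/(2*d))
(l(-502) + (96 - 60)**2)*(-193269 + g(-219, -191)) = ((1/2)*(-479 - 502)/(-502) + (96 - 60)**2)*(-193269 - 191) = ((1/2)*(-1/502)*(-981) + 36**2)*(-193460) = (981/1004 + 1296)*(-193460) = (1302165/1004)*(-193460) = -62979210225/251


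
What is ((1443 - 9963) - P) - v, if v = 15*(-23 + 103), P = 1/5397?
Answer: -52458841/5397 ≈ -9720.0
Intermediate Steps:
P = 1/5397 ≈ 0.00018529
v = 1200 (v = 15*80 = 1200)
((1443 - 9963) - P) - v = ((1443 - 9963) - 1*1/5397) - 1*1200 = (-8520 - 1/5397) - 1200 = -45982441/5397 - 1200 = -52458841/5397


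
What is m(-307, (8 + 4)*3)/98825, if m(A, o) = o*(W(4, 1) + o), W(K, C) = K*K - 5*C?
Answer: 1692/98825 ≈ 0.017121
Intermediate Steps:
W(K, C) = K² - 5*C
m(A, o) = o*(11 + o) (m(A, o) = o*((4² - 5*1) + o) = o*((16 - 5) + o) = o*(11 + o))
m(-307, (8 + 4)*3)/98825 = (((8 + 4)*3)*(11 + (8 + 4)*3))/98825 = ((12*3)*(11 + 12*3))*(1/98825) = (36*(11 + 36))*(1/98825) = (36*47)*(1/98825) = 1692*(1/98825) = 1692/98825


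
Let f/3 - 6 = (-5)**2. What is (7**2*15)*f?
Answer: 68355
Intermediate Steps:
f = 93 (f = 18 + 3*(-5)**2 = 18 + 3*25 = 18 + 75 = 93)
(7**2*15)*f = (7**2*15)*93 = (49*15)*93 = 735*93 = 68355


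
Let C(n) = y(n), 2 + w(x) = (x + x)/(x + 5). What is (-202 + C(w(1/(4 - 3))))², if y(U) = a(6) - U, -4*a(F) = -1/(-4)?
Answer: 92525161/2304 ≈ 40159.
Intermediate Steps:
a(F) = -1/16 (a(F) = -(-1)/(4*(-4)) = -(-1)*(-1)/(4*4) = -¼*¼ = -1/16)
y(U) = -1/16 - U
w(x) = -2 + 2*x/(5 + x) (w(x) = -2 + (x + x)/(x + 5) = -2 + (2*x)/(5 + x) = -2 + 2*x/(5 + x))
C(n) = -1/16 - n
(-202 + C(w(1/(4 - 3))))² = (-202 + (-1/16 - (-10)/(5 + 1/(4 - 3))))² = (-202 + (-1/16 - (-10)/(5 + 1/1)))² = (-202 + (-1/16 - (-10)/(5 + 1)))² = (-202 + (-1/16 - (-10)/6))² = (-202 + (-1/16 - 1*(-5/3)))² = (-202 + (-1/16 + 5/3))² = (-202 + 77/48)² = (-9619/48)² = 92525161/2304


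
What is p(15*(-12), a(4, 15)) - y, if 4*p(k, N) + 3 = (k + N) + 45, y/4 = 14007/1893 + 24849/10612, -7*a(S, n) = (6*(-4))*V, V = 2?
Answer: -240223685/3348086 ≈ -71.750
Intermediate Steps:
a(S, n) = 48/7 (a(S, n) = -6*(-4)*2/7 = -(-24)*2/7 = -⅐*(-48) = 48/7)
y = 65227147/1674043 (y = 4*(14007/1893 + 24849/10612) = 4*(14007*(1/1893) + 24849*(1/10612)) = 4*(4669/631 + 24849/10612) = 4*(65227147/6696172) = 65227147/1674043 ≈ 38.964)
p(k, N) = 21/2 + N/4 + k/4 (p(k, N) = -¾ + ((k + N) + 45)/4 = -¾ + ((N + k) + 45)/4 = -¾ + (45 + N + k)/4 = -¾ + (45/4 + N/4 + k/4) = 21/2 + N/4 + k/4)
p(15*(-12), a(4, 15)) - y = (21/2 + (¼)*(48/7) + (15*(-12))/4) - 1*65227147/1674043 = (21/2 + 12/7 + (¼)*(-180)) - 65227147/1674043 = (21/2 + 12/7 - 45) - 65227147/1674043 = -459/14 - 65227147/1674043 = -240223685/3348086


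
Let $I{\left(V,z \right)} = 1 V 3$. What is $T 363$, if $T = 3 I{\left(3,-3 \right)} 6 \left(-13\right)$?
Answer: $-764478$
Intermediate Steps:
$I{\left(V,z \right)} = 3 V$ ($I{\left(V,z \right)} = V 3 = 3 V$)
$T = -2106$ ($T = 3 \cdot 3 \cdot 3 \cdot 6 \left(-13\right) = 3 \cdot 9 \cdot 6 \left(-13\right) = 27 \cdot 6 \left(-13\right) = 162 \left(-13\right) = -2106$)
$T 363 = \left(-2106\right) 363 = -764478$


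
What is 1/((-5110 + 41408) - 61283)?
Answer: -1/24985 ≈ -4.0024e-5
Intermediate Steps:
1/((-5110 + 41408) - 61283) = 1/(36298 - 61283) = 1/(-24985) = -1/24985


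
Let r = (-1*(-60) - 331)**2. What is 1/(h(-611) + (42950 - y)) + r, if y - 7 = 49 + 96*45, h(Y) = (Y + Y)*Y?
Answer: 57667048257/785216 ≈ 73441.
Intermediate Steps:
h(Y) = 2*Y**2 (h(Y) = (2*Y)*Y = 2*Y**2)
y = 4376 (y = 7 + (49 + 96*45) = 7 + (49 + 4320) = 7 + 4369 = 4376)
r = 73441 (r = (60 - 331)**2 = (-271)**2 = 73441)
1/(h(-611) + (42950 - y)) + r = 1/(2*(-611)**2 + (42950 - 1*4376)) + 73441 = 1/(2*373321 + (42950 - 4376)) + 73441 = 1/(746642 + 38574) + 73441 = 1/785216 + 73441 = 57667048257/785216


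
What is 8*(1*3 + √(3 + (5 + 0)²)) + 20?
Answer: 44 + 16*√7 ≈ 86.332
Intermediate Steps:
8*(1*3 + √(3 + (5 + 0)²)) + 20 = 8*(3 + √(3 + 5²)) + 20 = 8*(3 + √(3 + 25)) + 20 = 8*(3 + √28) + 20 = 8*(3 + 2*√7) + 20 = (24 + 16*√7) + 20 = 44 + 16*√7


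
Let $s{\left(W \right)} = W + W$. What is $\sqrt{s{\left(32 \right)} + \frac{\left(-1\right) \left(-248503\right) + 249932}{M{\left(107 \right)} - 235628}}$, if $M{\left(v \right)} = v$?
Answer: $\frac{\sqrt{42378977069}}{26169} \approx 7.8666$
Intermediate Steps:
$s{\left(W \right)} = 2 W$
$\sqrt{s{\left(32 \right)} + \frac{\left(-1\right) \left(-248503\right) + 249932}{M{\left(107 \right)} - 235628}} = \sqrt{2 \cdot 32 + \frac{\left(-1\right) \left(-248503\right) + 249932}{107 - 235628}} = \sqrt{64 + \frac{248503 + 249932}{-235521}} = \sqrt{64 + 498435 \left(- \frac{1}{235521}\right)} = \sqrt{64 - \frac{166145}{78507}} = \sqrt{\frac{4858303}{78507}} = \frac{\sqrt{42378977069}}{26169}$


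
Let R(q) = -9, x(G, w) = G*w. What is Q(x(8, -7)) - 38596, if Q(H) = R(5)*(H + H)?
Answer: -37588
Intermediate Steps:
Q(H) = -18*H (Q(H) = -9*(H + H) = -18*H)
Q(x(8, -7)) - 38596 = -144*(-7) - 38596 = -18*(-56) - 38596 = 1008 - 38596 = -37588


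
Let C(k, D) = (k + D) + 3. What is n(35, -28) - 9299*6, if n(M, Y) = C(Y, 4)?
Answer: -55815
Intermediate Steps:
C(k, D) = 3 + D + k (C(k, D) = (D + k) + 3 = 3 + D + k)
n(M, Y) = 7 + Y (n(M, Y) = 3 + 4 + Y = 7 + Y)
n(35, -28) - 9299*6 = (7 - 28) - 9299*6 = -21 - 547*102 = -21 - 55794 = -55815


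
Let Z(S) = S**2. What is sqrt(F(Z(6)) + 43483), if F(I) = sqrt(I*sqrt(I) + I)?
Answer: sqrt(43483 + 6*sqrt(7)) ≈ 208.56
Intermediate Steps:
F(I) = sqrt(I + I**(3/2)) (F(I) = sqrt(I**(3/2) + I) = sqrt(I + I**(3/2)))
sqrt(F(Z(6)) + 43483) = sqrt(sqrt(6**2 + (6**2)**(3/2)) + 43483) = sqrt(sqrt(36 + 36**(3/2)) + 43483) = sqrt(sqrt(36 + 216) + 43483) = sqrt(sqrt(252) + 43483) = sqrt(6*sqrt(7) + 43483) = sqrt(43483 + 6*sqrt(7))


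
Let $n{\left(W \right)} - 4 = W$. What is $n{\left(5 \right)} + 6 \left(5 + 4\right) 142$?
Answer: $7677$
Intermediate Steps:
$n{\left(W \right)} = 4 + W$
$n{\left(5 \right)} + 6 \left(5 + 4\right) 142 = \left(4 + 5\right) + 6 \left(5 + 4\right) 142 = 9 + 6 \cdot 9 \cdot 142 = 9 + 54 \cdot 142 = 9 + 7668 = 7677$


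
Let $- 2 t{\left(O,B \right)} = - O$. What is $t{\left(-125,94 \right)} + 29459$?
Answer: $\frac{58793}{2} \approx 29397.0$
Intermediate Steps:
$t{\left(O,B \right)} = \frac{O}{2}$ ($t{\left(O,B \right)} = - \frac{\left(-1\right) O}{2} = \frac{O}{2}$)
$t{\left(-125,94 \right)} + 29459 = \frac{1}{2} \left(-125\right) + 29459 = - \frac{125}{2} + 29459 = \frac{58793}{2}$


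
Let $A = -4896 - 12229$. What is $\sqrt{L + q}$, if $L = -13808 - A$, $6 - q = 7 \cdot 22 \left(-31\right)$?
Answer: $\sqrt{8097} \approx 89.983$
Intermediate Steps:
$A = -17125$
$q = 4780$ ($q = 6 - 7 \cdot 22 \left(-31\right) = 6 - 154 \left(-31\right) = 6 - -4774 = 6 + 4774 = 4780$)
$L = 3317$ ($L = -13808 - -17125 = -13808 + 17125 = 3317$)
$\sqrt{L + q} = \sqrt{3317 + 4780} = \sqrt{8097}$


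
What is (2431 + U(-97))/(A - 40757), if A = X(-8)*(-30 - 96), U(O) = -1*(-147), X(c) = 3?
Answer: -2578/41135 ≈ -0.062672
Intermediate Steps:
U(O) = 147
A = -378 (A = 3*(-30 - 96) = 3*(-126) = -378)
(2431 + U(-97))/(A - 40757) = (2431 + 147)/(-378 - 40757) = 2578/(-41135) = 2578*(-1/41135) = -2578/41135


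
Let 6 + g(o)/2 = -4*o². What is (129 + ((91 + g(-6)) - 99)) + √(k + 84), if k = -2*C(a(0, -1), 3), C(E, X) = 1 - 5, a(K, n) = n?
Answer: -179 + 2*√23 ≈ -169.41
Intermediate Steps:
C(E, X) = -4
k = 8 (k = -2*(-4) = 8)
g(o) = -12 - 8*o² (g(o) = -12 + 2*(-4*o²) = -12 - 8*o²)
(129 + ((91 + g(-6)) - 99)) + √(k + 84) = (129 + ((91 + (-12 - 8*(-6)²)) - 99)) + √(8 + 84) = (129 + ((91 + (-12 - 8*36)) - 99)) + √92 = (129 + ((91 + (-12 - 288)) - 99)) + 2*√23 = (129 + ((91 - 300) - 99)) + 2*√23 = (129 + (-209 - 99)) + 2*√23 = (129 - 308) + 2*√23 = -179 + 2*√23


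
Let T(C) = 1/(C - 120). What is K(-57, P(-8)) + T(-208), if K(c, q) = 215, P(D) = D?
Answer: 70519/328 ≈ 215.00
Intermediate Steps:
T(C) = 1/(-120 + C)
K(-57, P(-8)) + T(-208) = 215 + 1/(-120 - 208) = 215 + 1/(-328) = 215 - 1/328 = 70519/328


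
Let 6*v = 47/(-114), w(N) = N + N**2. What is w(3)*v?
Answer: -47/57 ≈ -0.82456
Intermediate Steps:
v = -47/684 (v = (47/(-114))/6 = (47*(-1/114))/6 = (1/6)*(-47/114) = -47/684 ≈ -0.068713)
w(3)*v = (3*(1 + 3))*(-47/684) = (3*4)*(-47/684) = 12*(-47/684) = -47/57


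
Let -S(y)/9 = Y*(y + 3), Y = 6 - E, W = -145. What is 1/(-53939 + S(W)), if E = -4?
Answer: -1/41159 ≈ -2.4296e-5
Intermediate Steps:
Y = 10 (Y = 6 - 1*(-4) = 6 + 4 = 10)
S(y) = -270 - 90*y (S(y) = -90*(y + 3) = -90*(3 + y) = -9*(30 + 10*y) = -270 - 90*y)
1/(-53939 + S(W)) = 1/(-53939 + (-270 - 90*(-145))) = 1/(-53939 + (-270 + 13050)) = 1/(-53939 + 12780) = 1/(-41159) = -1/41159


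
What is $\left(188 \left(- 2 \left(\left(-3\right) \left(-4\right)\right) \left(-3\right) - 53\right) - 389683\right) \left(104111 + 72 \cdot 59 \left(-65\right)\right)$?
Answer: $66414566999$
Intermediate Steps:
$\left(188 \left(- 2 \left(\left(-3\right) \left(-4\right)\right) \left(-3\right) - 53\right) - 389683\right) \left(104111 + 72 \cdot 59 \left(-65\right)\right) = \left(188 \left(\left(-2\right) 12 \left(-3\right) - 53\right) - 389683\right) \left(104111 + 4248 \left(-65\right)\right) = \left(188 \left(\left(-24\right) \left(-3\right) - 53\right) - 389683\right) \left(104111 - 276120\right) = \left(188 \left(72 - 53\right) - 389683\right) \left(-172009\right) = \left(188 \cdot 19 - 389683\right) \left(-172009\right) = \left(3572 - 389683\right) \left(-172009\right) = \left(-386111\right) \left(-172009\right) = 66414566999$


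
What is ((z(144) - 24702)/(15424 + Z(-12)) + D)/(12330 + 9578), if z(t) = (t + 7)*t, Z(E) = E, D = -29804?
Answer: -229671103/168823048 ≈ -1.3604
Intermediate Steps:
z(t) = t*(7 + t) (z(t) = (7 + t)*t = t*(7 + t))
((z(144) - 24702)/(15424 + Z(-12)) + D)/(12330 + 9578) = ((144*(7 + 144) - 24702)/(15424 - 12) - 29804)/(12330 + 9578) = ((144*151 - 24702)/15412 - 29804)/21908 = ((21744 - 24702)*(1/15412) - 29804)*(1/21908) = (-2958*1/15412 - 29804)*(1/21908) = (-1479/7706 - 29804)*(1/21908) = -229671103/7706*1/21908 = -229671103/168823048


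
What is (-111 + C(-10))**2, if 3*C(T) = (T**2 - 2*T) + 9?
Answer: 4624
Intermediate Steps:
C(T) = 3 - 2*T/3 + T**2/3 (C(T) = ((T**2 - 2*T) + 9)/3 = (9 + T**2 - 2*T)/3 = 3 - 2*T/3 + T**2/3)
(-111 + C(-10))**2 = (-111 + (3 - 2/3*(-10) + (1/3)*(-10)**2))**2 = (-111 + (3 + 20/3 + (1/3)*100))**2 = (-111 + (3 + 20/3 + 100/3))**2 = (-111 + 43)**2 = (-68)**2 = 4624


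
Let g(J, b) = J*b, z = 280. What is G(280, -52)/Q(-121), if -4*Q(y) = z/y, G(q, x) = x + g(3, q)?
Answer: 47674/35 ≈ 1362.1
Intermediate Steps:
G(q, x) = x + 3*q
Q(y) = -70/y
G(280, -52)/Q(-121) = (-52 + 3*280)/((-70/(-121))) = (-52 + 840)/((-70*(-1/121))) = 788/(70/121) = 788*(121/70) = 47674/35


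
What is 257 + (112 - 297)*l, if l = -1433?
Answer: 265362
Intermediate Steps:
257 + (112 - 297)*l = 257 + (112 - 297)*(-1433) = 257 - 185*(-1433) = 257 + 265105 = 265362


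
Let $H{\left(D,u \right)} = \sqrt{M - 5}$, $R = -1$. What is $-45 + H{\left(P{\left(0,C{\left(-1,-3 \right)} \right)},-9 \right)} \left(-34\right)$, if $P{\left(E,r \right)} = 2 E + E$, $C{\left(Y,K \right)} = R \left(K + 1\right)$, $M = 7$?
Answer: $-45 - 34 \sqrt{2} \approx -93.083$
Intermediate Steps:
$C{\left(Y,K \right)} = -1 - K$ ($C{\left(Y,K \right)} = - (K + 1) = - (1 + K) = -1 - K$)
$P{\left(E,r \right)} = 3 E$
$H{\left(D,u \right)} = \sqrt{2}$ ($H{\left(D,u \right)} = \sqrt{7 - 5} = \sqrt{2}$)
$-45 + H{\left(P{\left(0,C{\left(-1,-3 \right)} \right)},-9 \right)} \left(-34\right) = -45 + \sqrt{2} \left(-34\right) = -45 - 34 \sqrt{2}$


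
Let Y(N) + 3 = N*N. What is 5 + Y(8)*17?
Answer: 1042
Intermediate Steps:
Y(N) = -3 + N² (Y(N) = -3 + N*N = -3 + N²)
5 + Y(8)*17 = 5 + (-3 + 8²)*17 = 5 + (-3 + 64)*17 = 5 + 61*17 = 5 + 1037 = 1042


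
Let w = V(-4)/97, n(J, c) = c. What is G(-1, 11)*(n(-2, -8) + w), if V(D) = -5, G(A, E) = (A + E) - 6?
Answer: -3124/97 ≈ -32.206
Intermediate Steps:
G(A, E) = -6 + A + E
w = -5/97 ≈ -0.051546
G(-1, 11)*(n(-2, -8) + w) = (-6 - 1 + 11)*(-8 - 5/97) = 4*(-781/97) = -3124/97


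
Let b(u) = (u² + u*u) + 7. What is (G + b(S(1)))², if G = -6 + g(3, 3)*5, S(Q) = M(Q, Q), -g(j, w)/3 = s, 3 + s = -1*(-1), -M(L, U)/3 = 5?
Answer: 231361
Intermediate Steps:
M(L, U) = -15 (M(L, U) = -3*5 = -15)
s = -2 (s = -3 - 1*(-1) = -3 + 1 = -2)
g(j, w) = 6 (g(j, w) = -3*(-2) = 6)
S(Q) = -15
b(u) = 7 + 2*u² (b(u) = (u² + u²) + 7 = 2*u² + 7 = 7 + 2*u²)
G = 24 (G = -6 + 6*5 = -6 + 30 = 24)
(G + b(S(1)))² = (24 + (7 + 2*(-15)²))² = (24 + (7 + 2*225))² = (24 + (7 + 450))² = (24 + 457)² = 481² = 231361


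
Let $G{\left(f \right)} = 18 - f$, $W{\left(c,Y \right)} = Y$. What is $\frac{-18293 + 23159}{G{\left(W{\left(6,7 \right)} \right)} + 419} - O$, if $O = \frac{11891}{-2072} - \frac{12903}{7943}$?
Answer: $\frac{66096885203}{3538447640} \approx 18.68$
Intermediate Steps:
$O = - \frac{121185229}{16457896}$ ($O = 11891 \left(- \frac{1}{2072}\right) - \frac{12903}{7943} = - \frac{11891}{2072} - \frac{12903}{7943} = - \frac{121185229}{16457896} \approx -7.3633$)
$\frac{-18293 + 23159}{G{\left(W{\left(6,7 \right)} \right)} + 419} - O = \frac{-18293 + 23159}{\left(18 - 7\right) + 419} - - \frac{121185229}{16457896} = \frac{4866}{\left(18 - 7\right) + 419} + \frac{121185229}{16457896} = \frac{4866}{11 + 419} + \frac{121185229}{16457896} = \frac{4866}{430} + \frac{121185229}{16457896} = 4866 \cdot \frac{1}{430} + \frac{121185229}{16457896} = \frac{2433}{215} + \frac{121185229}{16457896} = \frac{66096885203}{3538447640}$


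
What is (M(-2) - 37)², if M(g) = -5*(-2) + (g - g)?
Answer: 729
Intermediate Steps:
M(g) = 10 (M(g) = 10 + 0 = 10)
(M(-2) - 37)² = (10 - 37)² = (-27)² = 729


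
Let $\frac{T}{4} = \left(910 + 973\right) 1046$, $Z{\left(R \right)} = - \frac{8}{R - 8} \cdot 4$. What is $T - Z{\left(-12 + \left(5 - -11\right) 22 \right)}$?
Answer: $\frac{653913184}{83} \approx 7.8785 \cdot 10^{6}$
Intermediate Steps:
$Z{\left(R \right)} = - \frac{32}{-8 + R}$ ($Z{\left(R \right)} = - \frac{8}{-8 + R} 4 = - \frac{32}{-8 + R}$)
$T = 7878472$ ($T = 4 \left(910 + 973\right) 1046 = 4 \cdot 1883 \cdot 1046 = 4 \cdot 1969618 = 7878472$)
$T - Z{\left(-12 + \left(5 - -11\right) 22 \right)} = 7878472 - - \frac{32}{-8 - \left(12 - \left(5 - -11\right) 22\right)} = 7878472 - - \frac{32}{-8 - \left(12 - \left(5 + 11\right) 22\right)} = 7878472 - - \frac{32}{-8 + \left(-12 + 16 \cdot 22\right)} = 7878472 - - \frac{32}{-8 + \left(-12 + 352\right)} = 7878472 - - \frac{32}{-8 + 340} = 7878472 - - \frac{32}{332} = 7878472 - \left(-32\right) \frac{1}{332} = 7878472 - - \frac{8}{83} = 7878472 + \frac{8}{83} = \frac{653913184}{83}$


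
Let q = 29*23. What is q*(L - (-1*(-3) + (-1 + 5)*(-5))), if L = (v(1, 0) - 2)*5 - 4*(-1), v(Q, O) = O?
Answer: 7337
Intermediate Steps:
L = -6 (L = (0 - 2)*5 - 4*(-1) = -2*5 + 4 = -10 + 4 = -6)
q = 667
q*(L - (-1*(-3) + (-1 + 5)*(-5))) = 667*(-6 - (-1*(-3) + (-1 + 5)*(-5))) = 667*(-6 - (3 + 4*(-5))) = 667*(-6 - (3 - 20)) = 667*(-6 - 1*(-17)) = 667*(-6 + 17) = 667*11 = 7337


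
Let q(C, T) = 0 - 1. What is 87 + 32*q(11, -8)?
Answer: 55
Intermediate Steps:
q(C, T) = -1
87 + 32*q(11, -8) = 87 + 32*(-1) = 87 - 32 = 55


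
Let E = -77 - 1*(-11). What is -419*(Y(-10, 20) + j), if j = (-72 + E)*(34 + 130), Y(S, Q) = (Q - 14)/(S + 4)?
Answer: 9483227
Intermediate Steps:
E = -66 (E = -77 + 11 = -66)
Y(S, Q) = (-14 + Q)/(4 + S)
j = -22632 (j = (-72 - 66)*(34 + 130) = -138*164 = -22632)
-419*(Y(-10, 20) + j) = -419*((-14 + 20)/(4 - 10) - 22632) = -419*(6/(-6) - 22632) = -419*(-⅙*6 - 22632) = -419*(-1 - 22632) = -419*(-22633) = 9483227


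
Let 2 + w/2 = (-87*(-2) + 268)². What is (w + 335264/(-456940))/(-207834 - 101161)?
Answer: -44634272324/35298043825 ≈ -1.2645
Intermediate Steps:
w = 390724 (w = -4 + 2*(-87*(-2) + 268)² = -4 + 2*(174 + 268)² = -4 + 2*442² = -4 + 2*195364 = -4 + 390728 = 390724)
(w + 335264/(-456940))/(-207834 - 101161) = (390724 + 335264/(-456940))/(-207834 - 101161) = (390724 + 335264*(-1/456940))/(-308995) = (390724 - 83816/114235)*(-1/308995) = (44634272324/114235)*(-1/308995) = -44634272324/35298043825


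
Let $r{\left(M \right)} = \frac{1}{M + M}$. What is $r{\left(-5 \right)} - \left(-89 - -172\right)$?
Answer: $- \frac{831}{10} \approx -83.1$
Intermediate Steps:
$r{\left(M \right)} = \frac{1}{2 M}$
$r{\left(-5 \right)} - \left(-89 - -172\right) = \frac{1}{2 \left(-5\right)} - \left(-89 - -172\right) = \frac{1}{2} \left(- \frac{1}{5}\right) - \left(-89 + 172\right) = - \frac{1}{10} - 83 = - \frac{831}{10}$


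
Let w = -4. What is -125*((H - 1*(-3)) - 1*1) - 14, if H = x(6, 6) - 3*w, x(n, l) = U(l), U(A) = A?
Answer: -2514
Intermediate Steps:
x(n, l) = l
H = 18 (H = 6 - 3*(-4) = 6 + 12 = 18)
-125*((H - 1*(-3)) - 1*1) - 14 = -125*((18 - 1*(-3)) - 1*1) - 14 = -125*((18 + 3) - 1) - 14 = -125*(21 - 1) - 14 = -125*20 - 14 = -2500 - 14 = -2514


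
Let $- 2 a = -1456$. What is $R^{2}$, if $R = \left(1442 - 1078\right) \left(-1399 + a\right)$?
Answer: $59655131536$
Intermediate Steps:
$a = 728$ ($a = \left(- \frac{1}{2}\right) \left(-1456\right) = 728$)
$R = -244244$ ($R = \left(1442 - 1078\right) \left(-1399 + 728\right) = 364 \left(-671\right) = -244244$)
$R^{2} = \left(-244244\right)^{2} = 59655131536$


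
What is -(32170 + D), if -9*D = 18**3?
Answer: -31522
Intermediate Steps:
D = -648 (D = -1/9*18**3 = -1/9*5832 = -648)
-(32170 + D) = -(32170 - 648) = -1*31522 = -31522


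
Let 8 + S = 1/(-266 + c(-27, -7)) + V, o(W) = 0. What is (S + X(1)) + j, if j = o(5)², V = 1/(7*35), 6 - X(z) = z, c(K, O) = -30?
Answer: -217509/72520 ≈ -2.9993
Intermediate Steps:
X(z) = 6 - z
V = 1/245 ≈ 0.0040816
j = 0 (j = 0² = 0)
S = -580109/72520 (S = -8 + (1/(-266 - 30) + 1/245) = -8 + (1/(-296) + 1/245) = -8 + (-1/296 + 1/245) = -8 + 51/72520 = -580109/72520 ≈ -7.9993)
(S + X(1)) + j = (-580109/72520 + (6 - 1*1)) + 0 = (-580109/72520 + (6 - 1)) + 0 = (-580109/72520 + 5) + 0 = -217509/72520 + 0 = -217509/72520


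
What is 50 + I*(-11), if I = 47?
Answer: -467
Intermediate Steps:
50 + I*(-11) = 50 + 47*(-11) = 50 - 517 = -467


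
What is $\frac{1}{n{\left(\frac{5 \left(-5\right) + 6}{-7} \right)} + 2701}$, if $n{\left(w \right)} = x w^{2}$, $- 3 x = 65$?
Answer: $\frac{147}{373582} \approx 0.00039349$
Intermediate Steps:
$x = - \frac{65}{3}$ ($x = \left(- \frac{1}{3}\right) 65 = - \frac{65}{3} \approx -21.667$)
$n{\left(w \right)} = - \frac{65 w^{2}}{3}$
$\frac{1}{n{\left(\frac{5 \left(-5\right) + 6}{-7} \right)} + 2701} = \frac{1}{- \frac{65 \left(\frac{5 \left(-5\right) + 6}{-7}\right)^{2}}{3} + 2701} = \frac{1}{- \frac{65 \left(\left(-25 + 6\right) \left(- \frac{1}{7}\right)\right)^{2}}{3} + 2701} = \frac{1}{- \frac{65 \left(\left(-19\right) \left(- \frac{1}{7}\right)\right)^{2}}{3} + 2701} = \frac{1}{- \frac{65 \left(\frac{19}{7}\right)^{2}}{3} + 2701} = \frac{1}{\left(- \frac{65}{3}\right) \frac{361}{49} + 2701} = \frac{1}{- \frac{23465}{147} + 2701} = \frac{1}{\frac{373582}{147}} = \frac{147}{373582}$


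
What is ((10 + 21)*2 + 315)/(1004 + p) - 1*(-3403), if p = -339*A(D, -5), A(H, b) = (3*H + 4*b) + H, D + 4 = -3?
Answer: 58790605/17276 ≈ 3403.0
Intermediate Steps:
D = -7 (D = -4 - 3 = -7)
A(H, b) = 4*H + 4*b
p = 16272 (p = -339*(4*(-7) + 4*(-5)) = -339*(-28 - 20) = -339*(-48) = 16272)
((10 + 21)*2 + 315)/(1004 + p) - 1*(-3403) = ((10 + 21)*2 + 315)/(1004 + 16272) - 1*(-3403) = (31*2 + 315)/17276 + 3403 = (62 + 315)*(1/17276) + 3403 = 377*(1/17276) + 3403 = 377/17276 + 3403 = 58790605/17276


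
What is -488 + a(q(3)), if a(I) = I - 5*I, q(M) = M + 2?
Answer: -508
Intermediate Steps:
q(M) = 2 + M
a(I) = -4*I
-488 + a(q(3)) = -488 - 4*(2 + 3) = -488 - 4*5 = -488 - 20 = -508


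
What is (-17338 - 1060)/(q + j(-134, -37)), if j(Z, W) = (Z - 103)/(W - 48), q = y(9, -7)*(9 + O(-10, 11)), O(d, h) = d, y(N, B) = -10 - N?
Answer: -781915/926 ≈ -844.40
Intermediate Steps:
q = 19 (q = (-10 - 1*9)*(9 - 10) = (-10 - 9)*(-1) = -19*(-1) = 19)
j(Z, W) = (-103 + Z)/(-48 + W)
(-17338 - 1060)/(q + j(-134, -37)) = (-17338 - 1060)/(19 + (-103 - 134)/(-48 - 37)) = -18398/(19 - 237/(-85)) = -18398/(19 - 1/85*(-237)) = -18398/(19 + 237/85) = -18398/1852/85 = -18398*85/1852 = -781915/926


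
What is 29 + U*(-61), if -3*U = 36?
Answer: 761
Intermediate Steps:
U = -12 (U = -1/3*36 = -12)
29 + U*(-61) = 29 - 12*(-61) = 29 + 732 = 761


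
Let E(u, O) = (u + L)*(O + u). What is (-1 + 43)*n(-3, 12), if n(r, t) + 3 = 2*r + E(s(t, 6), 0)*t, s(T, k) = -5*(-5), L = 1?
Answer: 327222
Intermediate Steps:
s(T, k) = 25
E(u, O) = (1 + u)*(O + u) (E(u, O) = (u + 1)*(O + u) = (1 + u)*(O + u))
n(r, t) = -3 + 2*r + 650*t (n(r, t) = -3 + (2*r + (0 + 25 + 25² + 0*25)*t) = -3 + (2*r + (0 + 25 + 625 + 0)*t) = -3 + (2*r + 650*t) = -3 + 2*r + 650*t)
(-1 + 43)*n(-3, 12) = (-1 + 43)*(-3 + 2*(-3) + 650*12) = 42*(-3 - 6 + 7800) = 42*7791 = 327222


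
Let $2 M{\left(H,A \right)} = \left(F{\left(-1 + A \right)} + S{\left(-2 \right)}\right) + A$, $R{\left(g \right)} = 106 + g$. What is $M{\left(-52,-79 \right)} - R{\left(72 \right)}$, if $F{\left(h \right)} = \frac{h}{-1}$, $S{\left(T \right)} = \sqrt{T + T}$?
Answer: $- \frac{355}{2} + i \approx -177.5 + 1.0 i$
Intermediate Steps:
$S{\left(T \right)} = \sqrt{2} \sqrt{T}$ ($S{\left(T \right)} = \sqrt{2 T} = \sqrt{2} \sqrt{T}$)
$F{\left(h \right)} = - h$ ($F{\left(h \right)} = h \left(-1\right) = - h$)
$M{\left(H,A \right)} = \frac{1}{2} + i$ ($M{\left(H,A \right)} = \frac{\left(- (-1 + A) + \sqrt{2} \sqrt{-2}\right) + A}{2} = \frac{\left(\left(1 - A\right) + \sqrt{2} i \sqrt{2}\right) + A}{2} = \frac{\left(\left(1 - A\right) + 2 i\right) + A}{2} = \frac{\left(1 - A + 2 i\right) + A}{2} = \frac{1 + 2 i}{2} = \frac{1}{2} + i$)
$M{\left(-52,-79 \right)} - R{\left(72 \right)} = \left(\frac{1}{2} + i\right) - \left(106 + 72\right) = \left(\frac{1}{2} + i\right) - 178 = - \frac{355}{2} + i$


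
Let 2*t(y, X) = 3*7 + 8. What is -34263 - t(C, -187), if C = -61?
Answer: -68555/2 ≈ -34278.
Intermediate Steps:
t(y, X) = 29/2 (t(y, X) = (3*7 + 8)/2 = (21 + 8)/2 = (½)*29 = 29/2)
-34263 - t(C, -187) = -34263 - 1*29/2 = -34263 - 29/2 = -68555/2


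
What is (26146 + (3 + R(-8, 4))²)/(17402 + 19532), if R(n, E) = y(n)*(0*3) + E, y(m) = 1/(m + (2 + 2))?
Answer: 26195/36934 ≈ 0.70924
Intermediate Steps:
y(m) = 1/(4 + m) (y(m) = 1/(m + 4) = 1/(4 + m))
R(n, E) = E (R(n, E) = (0*3)/(4 + n) + E = 0/(4 + n) + E = 0 + E = E)
(26146 + (3 + R(-8, 4))²)/(17402 + 19532) = (26146 + (3 + 4)²)/(17402 + 19532) = (26146 + 7²)/36934 = (26146 + 49)*(1/36934) = 26195*(1/36934) = 26195/36934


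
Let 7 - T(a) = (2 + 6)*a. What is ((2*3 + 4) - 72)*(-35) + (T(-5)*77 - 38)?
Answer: 5751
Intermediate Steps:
T(a) = 7 - 8*a (T(a) = 7 - (2 + 6)*a = 7 - 8*a)
((2*3 + 4) - 72)*(-35) + (T(-5)*77 - 38) = ((2*3 + 4) - 72)*(-35) + ((7 - 8*(-5))*77 - 38) = ((6 + 4) - 72)*(-35) + ((7 + 40)*77 - 38) = (10 - 72)*(-35) + (47*77 - 38) = -62*(-35) + (3619 - 38) = 2170 + 3581 = 5751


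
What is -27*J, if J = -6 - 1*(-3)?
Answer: 81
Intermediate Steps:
J = -3 (J = -6 + 3 = -3)
-27*J = -27*(-3) = 81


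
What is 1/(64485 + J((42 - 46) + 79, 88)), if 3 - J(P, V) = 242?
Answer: 1/64246 ≈ 1.5565e-5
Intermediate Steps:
J(P, V) = -239 (J(P, V) = 3 - 1*242 = 3 - 242 = -239)
1/(64485 + J((42 - 46) + 79, 88)) = 1/(64485 - 239) = 1/64246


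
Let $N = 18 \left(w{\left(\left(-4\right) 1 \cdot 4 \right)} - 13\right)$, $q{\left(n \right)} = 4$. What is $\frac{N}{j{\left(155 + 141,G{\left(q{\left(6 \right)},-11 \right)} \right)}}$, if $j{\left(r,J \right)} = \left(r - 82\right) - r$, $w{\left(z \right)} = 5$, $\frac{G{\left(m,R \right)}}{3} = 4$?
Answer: $\frac{72}{41} \approx 1.7561$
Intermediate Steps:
$G{\left(m,R \right)} = 12$ ($G{\left(m,R \right)} = 3 \cdot 4 = 12$)
$N = -144$ ($N = 18 \left(5 - 13\right) = 18 \left(-8\right) = -144$)
$j{\left(r,J \right)} = -82$ ($j{\left(r,J \right)} = \left(r - 82\right) - r = \left(-82 + r\right) - r = -82$)
$\frac{N}{j{\left(155 + 141,G{\left(q{\left(6 \right)},-11 \right)} \right)}} = - \frac{144}{-82} = \left(-144\right) \left(- \frac{1}{82}\right) = \frac{72}{41}$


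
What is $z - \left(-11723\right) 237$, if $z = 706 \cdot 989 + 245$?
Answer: $3476830$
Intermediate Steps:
$z = 698479$ ($z = 698234 + 245 = 698479$)
$z - \left(-11723\right) 237 = 698479 - \left(-11723\right) 237 = 698479 - -2778351 = 698479 + 2778351 = 3476830$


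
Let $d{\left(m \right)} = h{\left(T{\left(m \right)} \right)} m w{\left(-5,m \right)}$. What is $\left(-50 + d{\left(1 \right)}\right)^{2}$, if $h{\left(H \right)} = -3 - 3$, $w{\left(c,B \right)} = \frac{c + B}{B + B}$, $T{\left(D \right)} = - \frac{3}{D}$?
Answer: $1444$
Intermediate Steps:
$w{\left(c,B \right)} = \frac{B + c}{2 B}$
$h{\left(H \right)} = -6$
$d{\left(m \right)} = 15 - 3 m$ ($d{\left(m \right)} = - 6 m \frac{m - 5}{2 m} = - 6 m \frac{-5 + m}{2 m} = 15 - 3 m$)
$\left(-50 + d{\left(1 \right)}\right)^{2} = \left(-50 + \left(15 - 3\right)\right)^{2} = \left(-50 + 12\right)^{2} = \left(-38\right)^{2} = 1444$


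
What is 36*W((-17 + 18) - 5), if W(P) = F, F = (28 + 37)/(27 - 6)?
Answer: 780/7 ≈ 111.43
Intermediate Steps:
F = 65/21 ≈ 3.0952
W(P) = 65/21
36*W((-17 + 18) - 5) = 36*(65/21) = 780/7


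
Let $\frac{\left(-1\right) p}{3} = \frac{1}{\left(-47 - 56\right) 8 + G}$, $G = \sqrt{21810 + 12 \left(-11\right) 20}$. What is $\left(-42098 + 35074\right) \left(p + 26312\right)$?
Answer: $- \frac{60971192619328}{329903} - \frac{31608 \sqrt{2130}}{329903} \approx -1.8482 \cdot 10^{8}$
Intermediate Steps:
$G = 3 \sqrt{2130}$ ($G = \sqrt{21810 - 2640} = \sqrt{19170} = 3 \sqrt{2130} \approx 138.46$)
$p = - \frac{3}{-824 + 3 \sqrt{2130}}$ ($p = - \frac{3}{\left(-47 - 56\right) 8 + 3 \sqrt{2130}} = - \frac{3}{\left(-103\right) 8 + 3 \sqrt{2130}} = - \frac{3}{-824 + 3 \sqrt{2130}} \approx 0.0043761$)
$\left(-42098 + 35074\right) \left(p + 26312\right) = \left(-42098 + 35074\right) \left(\left(\frac{1236}{329903} + \frac{9 \sqrt{2130}}{659806}\right) + 26312\right) = - 7024 \left(\frac{8680408972}{329903} + \frac{9 \sqrt{2130}}{659806}\right) = - \frac{60971192619328}{329903} - \frac{31608 \sqrt{2130}}{329903}$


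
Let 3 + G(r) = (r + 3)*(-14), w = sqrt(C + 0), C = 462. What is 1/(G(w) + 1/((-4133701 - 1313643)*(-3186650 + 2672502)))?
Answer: 352986762483994224162165568/694419091609351465924571319167 - 109818103883910185525436416*sqrt(462)/694419091609351465924571319167 ≈ -0.0028909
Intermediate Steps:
w = sqrt(462) (w = sqrt(462 + 0) = sqrt(462) ≈ 21.494)
G(r) = -45 - 14*r (G(r) = -3 + (r + 3)*(-14) = -3 + (3 + r)*(-14) = -3 + (-42 - 14*r) = -45 - 14*r)
1/(G(w) + 1/((-4133701 - 1313643)*(-3186650 + 2672502))) = 1/((-45 - 14*sqrt(462)) + 1/((-4133701 - 1313643)*(-3186650 + 2672502))) = 1/((-45 - 14*sqrt(462)) + 1/(-5447344*(-514148))) = 1/((-45 - 14*sqrt(462)) + 1/2800741022912) = 1/(-126033346031039/2800741022912 - 14*sqrt(462))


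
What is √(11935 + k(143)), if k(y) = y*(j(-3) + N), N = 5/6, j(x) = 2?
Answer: √444246/6 ≈ 111.09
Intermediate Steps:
N = ⅚ (N = 5*(⅙) = ⅚ ≈ 0.83333)
k(y) = 17*y/6 (k(y) = y*(2 + ⅚) = y*(17/6) = 17*y/6)
√(11935 + k(143)) = √(11935 + (17/6)*143) = √(11935 + 2431/6) = √(74041/6) = √444246/6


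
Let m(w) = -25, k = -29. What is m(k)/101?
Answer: -25/101 ≈ -0.24752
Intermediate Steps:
m(k)/101 = -25/101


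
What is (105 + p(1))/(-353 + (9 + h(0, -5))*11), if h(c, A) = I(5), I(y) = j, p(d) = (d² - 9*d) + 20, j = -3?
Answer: -117/287 ≈ -0.40767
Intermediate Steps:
p(d) = 20 + d² - 9*d
I(y) = -3
h(c, A) = -3
(105 + p(1))/(-353 + (9 + h(0, -5))*11) = (105 + (20 + 1² - 9*1))/(-353 + (9 - 3)*11) = (105 + (20 + 1 - 9))/(-353 + 6*11) = (105 + 12)/(-353 + 66) = 117/(-287) = 117*(-1/287) = -117/287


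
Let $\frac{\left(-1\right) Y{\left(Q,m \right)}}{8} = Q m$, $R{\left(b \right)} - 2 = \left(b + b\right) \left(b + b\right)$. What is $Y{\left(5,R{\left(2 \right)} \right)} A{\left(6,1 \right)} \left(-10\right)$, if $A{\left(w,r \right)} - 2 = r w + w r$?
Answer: $100800$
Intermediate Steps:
$A{\left(w,r \right)} = 2 + 2 r w$ ($A{\left(w,r \right)} = 2 + \left(r w + w r\right) = 2 + \left(r w + r w\right) = 2 + 2 r w$)
$R{\left(b \right)} = 2 + 4 b^{2}$ ($R{\left(b \right)} = 2 + \left(b + b\right) \left(b + b\right) = 2 + 2 b 2 b = 2 + 4 b^{2}$)
$Y{\left(Q,m \right)} = - 8 Q m$
$Y{\left(5,R{\left(2 \right)} \right)} A{\left(6,1 \right)} \left(-10\right) = \left(-8\right) 5 \left(2 + 4 \cdot 2^{2}\right) \left(2 + 2 \cdot 1 \cdot 6\right) \left(-10\right) = \left(-8\right) 5 \left(2 + 4 \cdot 4\right) \left(2 + 12\right) \left(-10\right) = \left(-8\right) 5 \left(2 + 16\right) 14 \left(-10\right) = \left(-8\right) 5 \cdot 18 \cdot 14 \left(-10\right) = \left(-720\right) 14 \left(-10\right) = \left(-10080\right) \left(-10\right) = 100800$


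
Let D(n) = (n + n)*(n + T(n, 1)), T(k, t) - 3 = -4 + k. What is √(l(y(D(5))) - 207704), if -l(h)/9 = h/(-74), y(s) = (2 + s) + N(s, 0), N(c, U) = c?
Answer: 7*I*√5802377/37 ≈ 455.72*I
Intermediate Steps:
T(k, t) = -1 + k (T(k, t) = 3 + (-4 + k) = -1 + k)
D(n) = 2*n*(-1 + 2*n) (D(n) = (n + n)*(n + (-1 + n)) = (2*n)*(-1 + 2*n) = 2*n*(-1 + 2*n))
y(s) = 2 + 2*s (y(s) = (2 + s) + s = 2 + 2*s)
l(h) = 9*h/74 (l(h) = -9*h/(-74) = -9*h*(-1)/74 = -(-9)*h/74 = 9*h/74)
√(l(y(D(5))) - 207704) = √(9*(2 + 2*(2*5*(-1 + 2*5)))/74 - 207704) = √(9*(2 + 2*(2*5*(-1 + 10)))/74 - 207704) = √(9*(2 + 2*(2*5*9))/74 - 207704) = √(9*(2 + 2*90)/74 - 207704) = √(9*(2 + 180)/74 - 207704) = √((9/74)*182 - 207704) = √(819/37 - 207704) = √(-7684229/37) = 7*I*√5802377/37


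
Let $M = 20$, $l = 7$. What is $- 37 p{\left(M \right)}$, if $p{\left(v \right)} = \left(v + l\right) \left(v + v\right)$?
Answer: $-39960$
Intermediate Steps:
$p{\left(v \right)} = 2 v \left(7 + v\right)$ ($p{\left(v \right)} = \left(v + 7\right) \left(v + v\right) = \left(7 + v\right) 2 v = 2 v \left(7 + v\right)$)
$- 37 p{\left(M \right)} = - 37 \cdot 2 \cdot 20 \left(7 + 20\right) = - 37 \cdot 2 \cdot 20 \cdot 27 = \left(-37\right) 1080 = -39960$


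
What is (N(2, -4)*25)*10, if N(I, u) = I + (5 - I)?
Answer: 1250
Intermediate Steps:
N(I, u) = 5
(N(2, -4)*25)*10 = (5*25)*10 = 125*10 = 1250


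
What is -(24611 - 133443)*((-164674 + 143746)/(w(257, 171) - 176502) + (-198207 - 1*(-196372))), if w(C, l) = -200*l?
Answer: -7012721280224/35117 ≈ -1.9970e+8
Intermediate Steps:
-(24611 - 133443)*((-164674 + 143746)/(w(257, 171) - 176502) + (-198207 - 1*(-196372))) = -(24611 - 133443)*((-164674 + 143746)/(-200*171 - 176502) + (-198207 - 1*(-196372))) = -(-108832)*(-20928/(-34200 - 176502) + (-198207 + 196372)) = -(-108832)*(-20928/(-210702) - 1835) = -(-108832)*(-20928*(-1/210702) - 1835) = -(-108832)*(3488/35117 - 1835) = -(-108832)*(-64436207)/35117 = -1*7012721280224/35117 = -7012721280224/35117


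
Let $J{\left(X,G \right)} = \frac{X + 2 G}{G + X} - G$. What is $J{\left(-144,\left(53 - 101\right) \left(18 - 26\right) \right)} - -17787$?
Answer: $\frac{87028}{5} \approx 17406.0$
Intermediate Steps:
$J{\left(X,G \right)} = - G + \frac{X + 2 G}{G + X}$ ($J{\left(X,G \right)} = \frac{X + 2 G}{G + X} - G = - G + \frac{X + 2 G}{G + X}$)
$J{\left(-144,\left(53 - 101\right) \left(18 - 26\right) \right)} - -17787 = \frac{-144 - \left(\left(53 - 101\right) \left(18 - 26\right)\right)^{2} + 2 \left(53 - 101\right) \left(18 - 26\right) - \left(53 - 101\right) \left(18 - 26\right) \left(-144\right)}{\left(53 - 101\right) \left(18 - 26\right) - 144} - -17787 = \frac{-144 - \left(\left(-48\right) \left(-8\right)\right)^{2} + 2 \left(\left(-48\right) \left(-8\right)\right) - \left(-48\right) \left(-8\right) \left(-144\right)}{\left(-48\right) \left(-8\right) - 144} + 17787 = \frac{-144 - 384^{2} + 2 \cdot 384 - 384 \left(-144\right)}{384 - 144} + 17787 = \frac{-144 - 147456 + 768 + 55296}{240} + 17787 = \frac{1}{240} \left(-91536\right) + 17787 = - \frac{1907}{5} + 17787 = \frac{87028}{5}$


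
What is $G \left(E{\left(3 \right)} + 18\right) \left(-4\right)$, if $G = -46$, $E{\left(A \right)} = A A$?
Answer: $4968$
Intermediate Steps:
$E{\left(A \right)} = A^{2}$
$G \left(E{\left(3 \right)} + 18\right) \left(-4\right) = - 46 \left(3^{2} + 18\right) \left(-4\right) = - 46 \left(9 + 18\right) \left(-4\right) = \left(-46\right) 27 \left(-4\right) = \left(-1242\right) \left(-4\right) = 4968$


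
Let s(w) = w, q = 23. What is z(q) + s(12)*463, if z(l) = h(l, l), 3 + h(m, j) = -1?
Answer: 5552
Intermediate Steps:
h(m, j) = -4 (h(m, j) = -3 - 1 = -4)
z(l) = -4
z(q) + s(12)*463 = -4 + 12*463 = -4 + 5556 = 5552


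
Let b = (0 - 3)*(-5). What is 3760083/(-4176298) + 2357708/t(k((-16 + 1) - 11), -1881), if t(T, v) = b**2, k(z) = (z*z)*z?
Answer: 9845645186309/939667050 ≈ 10478.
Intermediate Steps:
b = 15 (b = -3*(-5) = 15)
k(z) = z**3 (k(z) = z**2*z = z**3)
t(T, v) = 225 (t(T, v) = 15**2 = 225)
3760083/(-4176298) + 2357708/t(k((-16 + 1) - 11), -1881) = 3760083/(-4176298) + 2357708/225 = 3760083*(-1/4176298) + 2357708*(1/225) = -3760083/4176298 + 2357708/225 = 9845645186309/939667050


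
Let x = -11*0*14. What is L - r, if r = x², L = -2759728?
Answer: -2759728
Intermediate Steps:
x = 0 (x = 0*14 = 0)
r = 0 (r = 0² = 0)
L - r = -2759728 - 1*0 = -2759728 + 0 = -2759728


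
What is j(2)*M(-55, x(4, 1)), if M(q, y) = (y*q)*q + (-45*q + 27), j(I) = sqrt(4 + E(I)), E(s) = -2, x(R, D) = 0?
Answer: 2502*sqrt(2) ≈ 3538.4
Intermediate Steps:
j(I) = sqrt(2) (j(I) = sqrt(4 - 2) = sqrt(2))
M(q, y) = 27 - 45*q + y*q**2 (M(q, y) = (q*y)*q + (27 - 45*q) = y*q**2 + (27 - 45*q) = 27 - 45*q + y*q**2)
j(2)*M(-55, x(4, 1)) = sqrt(2)*(27 - 45*(-55) + 0*(-55)**2) = sqrt(2)*(27 + 2475 + 0*3025) = sqrt(2)*(27 + 2475 + 0) = sqrt(2)*2502 = 2502*sqrt(2)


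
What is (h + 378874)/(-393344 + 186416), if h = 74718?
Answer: -56699/25866 ≈ -2.1920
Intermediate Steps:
(h + 378874)/(-393344 + 186416) = (74718 + 378874)/(-393344 + 186416) = 453592/(-206928) = 453592*(-1/206928) = -56699/25866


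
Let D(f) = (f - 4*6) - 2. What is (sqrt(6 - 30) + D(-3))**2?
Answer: 817 - 116*I*sqrt(6) ≈ 817.0 - 284.14*I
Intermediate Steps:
D(f) = -26 + f (D(f) = (f - 24) - 2 = (-24 + f) - 2 = -26 + f)
(sqrt(6 - 30) + D(-3))**2 = (sqrt(6 - 30) + (-26 - 3))**2 = (sqrt(-24) - 29)**2 = (2*I*sqrt(6) - 29)**2 = (-29 + 2*I*sqrt(6))**2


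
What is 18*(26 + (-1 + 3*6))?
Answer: 774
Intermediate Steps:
18*(26 + (-1 + 3*6)) = 18*(26 + (-1 + 18)) = 18*(26 + 17) = 18*43 = 774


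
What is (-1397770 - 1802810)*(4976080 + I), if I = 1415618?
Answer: -20457140784840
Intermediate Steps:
(-1397770 - 1802810)*(4976080 + I) = (-1397770 - 1802810)*(4976080 + 1415618) = -3200580*6391698 = -20457140784840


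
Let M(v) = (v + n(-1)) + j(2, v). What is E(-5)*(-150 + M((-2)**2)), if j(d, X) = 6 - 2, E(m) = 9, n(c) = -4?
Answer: -1314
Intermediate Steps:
j(d, X) = 4
M(v) = v (M(v) = (v - 4) + 4 = (-4 + v) + 4 = v)
E(-5)*(-150 + M((-2)**2)) = 9*(-150 + (-2)**2) = 9*(-150 + 4) = 9*(-146) = -1314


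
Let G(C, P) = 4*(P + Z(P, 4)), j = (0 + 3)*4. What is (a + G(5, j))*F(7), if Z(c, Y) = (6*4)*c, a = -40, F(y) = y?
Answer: 8120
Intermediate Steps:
j = 12 (j = 3*4 = 12)
Z(c, Y) = 24*c
G(C, P) = 100*P (G(C, P) = 4*(P + 24*P) = 4*(25*P) = 100*P)
(a + G(5, j))*F(7) = (-40 + 100*12)*7 = (-40 + 1200)*7 = 1160*7 = 8120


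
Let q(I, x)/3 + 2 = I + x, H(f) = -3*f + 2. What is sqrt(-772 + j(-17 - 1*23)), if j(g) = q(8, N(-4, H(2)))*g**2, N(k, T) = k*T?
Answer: 2*sqrt(26207) ≈ 323.77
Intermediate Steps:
H(f) = 2 - 3*f
N(k, T) = T*k
q(I, x) = -6 + 3*I + 3*x (q(I, x) = -6 + 3*(I + x) = -6 + (3*I + 3*x) = -6 + 3*I + 3*x)
j(g) = 66*g**2 (j(g) = (-6 + 3*8 + 3*((2 - 3*2)*(-4)))*g**2 = (-6 + 24 + 3*((2 - 6)*(-4)))*g**2 = (-6 + 24 + 3*(-4*(-4)))*g**2 = (-6 + 24 + 3*16)*g**2 = (-6 + 24 + 48)*g**2 = 66*g**2)
sqrt(-772 + j(-17 - 1*23)) = sqrt(-772 + 66*(-17 - 1*23)**2) = sqrt(-772 + 66*(-17 - 23)**2) = sqrt(-772 + 66*(-40)**2) = sqrt(-772 + 66*1600) = sqrt(-772 + 105600) = sqrt(104828) = 2*sqrt(26207)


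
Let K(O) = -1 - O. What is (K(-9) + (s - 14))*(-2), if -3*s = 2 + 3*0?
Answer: 40/3 ≈ 13.333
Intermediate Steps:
s = -⅔ (s = -(2 + 3*0)/3 = -(2 + 0)/3 = -⅓*2 = -⅔ ≈ -0.66667)
(K(-9) + (s - 14))*(-2) = ((-1 - 1*(-9)) + (-⅔ - 14))*(-2) = ((-1 + 9) - 44/3)*(-2) = (8 - 44/3)*(-2) = -20/3*(-2) = 40/3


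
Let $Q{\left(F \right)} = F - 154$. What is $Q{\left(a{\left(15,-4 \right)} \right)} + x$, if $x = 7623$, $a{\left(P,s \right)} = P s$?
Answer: $7409$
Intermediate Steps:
$Q{\left(F \right)} = -154 + F$
$Q{\left(a{\left(15,-4 \right)} \right)} + x = \left(-154 + 15 \left(-4\right)\right) + 7623 = \left(-154 - 60\right) + 7623 = -214 + 7623 = 7409$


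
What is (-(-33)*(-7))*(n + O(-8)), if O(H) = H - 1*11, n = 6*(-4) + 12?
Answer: 7161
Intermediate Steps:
n = -12 (n = -24 + 12 = -12)
O(H) = -11 + H (O(H) = H - 11 = -11 + H)
(-(-33)*(-7))*(n + O(-8)) = (-(-33)*(-7))*(-12 + (-11 - 8)) = (-1*231)*(-12 - 19) = -231*(-31) = 7161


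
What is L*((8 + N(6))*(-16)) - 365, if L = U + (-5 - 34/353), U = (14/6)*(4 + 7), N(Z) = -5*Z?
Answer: 7281433/1059 ≈ 6875.8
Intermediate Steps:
U = 77/3 (U = (14*(1/6))*11 = (7/3)*11 = 77/3 ≈ 25.667)
L = 21784/1059 (L = 77/3 + (-5 - 34/353) = 77/3 - 1799/353 = 21784/1059 ≈ 20.570)
L*((8 + N(6))*(-16)) - 365 = 21784*((8 - 5*6)*(-16))/1059 - 365 = 21784*((8 - 30)*(-16))/1059 - 365 = 21784*(-22*(-16))/1059 - 365 = (21784/1059)*352 - 365 = 7667968/1059 - 365 = 7281433/1059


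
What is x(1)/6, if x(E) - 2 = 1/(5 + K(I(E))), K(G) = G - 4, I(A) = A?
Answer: 5/12 ≈ 0.41667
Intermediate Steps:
K(G) = -4 + G
x(E) = 2 + 1/(1 + E) (x(E) = 2 + 1/(5 + (-4 + E)) = 2 + 1/(1 + E))
x(1)/6 = ((3 + 2*1)/(1 + 1))/6 = ((3 + 2)/2)/6 = ((½)*5)/6 = (⅙)*(5/2) = 5/12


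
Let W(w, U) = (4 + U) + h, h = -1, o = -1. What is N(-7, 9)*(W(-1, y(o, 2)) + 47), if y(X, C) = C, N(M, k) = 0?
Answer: 0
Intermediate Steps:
W(w, U) = 3 + U (W(w, U) = (4 + U) - 1 = 3 + U)
N(-7, 9)*(W(-1, y(o, 2)) + 47) = 0*((3 + 2) + 47) = 0*(5 + 47) = 0*52 = 0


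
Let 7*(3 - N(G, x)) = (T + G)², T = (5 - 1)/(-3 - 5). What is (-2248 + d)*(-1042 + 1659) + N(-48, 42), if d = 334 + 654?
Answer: -21777085/28 ≈ -7.7775e+5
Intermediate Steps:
T = -½ (T = 4/(-8) = 4*(-⅛) = -½ ≈ -0.50000)
d = 988
N(G, x) = 3 - (-½ + G)²/7
(-2248 + d)*(-1042 + 1659) + N(-48, 42) = (-2248 + 988)*(-1042 + 1659) + (3 - (-1 + 2*(-48))²/28) = -1260*617 + (3 - (-1 - 96)²/28) = -777420 + (3 - 1/28*(-97)²) = -777420 + (3 - 1/28*9409) = -777420 + (3 - 9409/28) = -777420 - 9325/28 = -21777085/28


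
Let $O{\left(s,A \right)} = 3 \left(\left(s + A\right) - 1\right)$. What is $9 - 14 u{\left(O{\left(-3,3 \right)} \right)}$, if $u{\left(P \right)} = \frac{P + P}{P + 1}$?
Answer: $-33$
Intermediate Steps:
$O{\left(s,A \right)} = -3 + 3 A + 3 s$ ($O{\left(s,A \right)} = 3 \left(\left(A + s\right) - 1\right) = 3 \left(-1 + A + s\right) = -3 + 3 A + 3 s$)
$u{\left(P \right)} = \frac{2 P}{1 + P}$
$9 - 14 u{\left(O{\left(-3,3 \right)} \right)} = 9 - 14 \frac{2 \left(-3 + 3 \cdot 3 + 3 \left(-3\right)\right)}{1 + \left(-3 + 3 \cdot 3 + 3 \left(-3\right)\right)} = 9 - 14 \frac{2 \left(-3 + 9 - 9\right)}{1 - 3} = 9 - 14 \cdot 2 \left(-3\right) \frac{1}{1 - 3} = 9 - 14 \cdot 2 \left(-3\right) \frac{1}{-2} = 9 - 14 \cdot 2 \left(-3\right) \left(- \frac{1}{2}\right) = 9 - 42 = -33$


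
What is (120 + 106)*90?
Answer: 20340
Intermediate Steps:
(120 + 106)*90 = 226*90 = 20340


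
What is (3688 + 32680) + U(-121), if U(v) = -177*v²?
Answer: -2555089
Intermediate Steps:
(3688 + 32680) + U(-121) = (3688 + 32680) - 177*(-121)² = 36368 - 177*14641 = 36368 - 2591457 = -2555089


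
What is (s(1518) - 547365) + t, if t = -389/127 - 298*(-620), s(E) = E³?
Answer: 444195355440/127 ≈ 3.4976e+9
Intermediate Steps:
t = 23464131/127 (t = -389*1/127 + 184760 = -389/127 + 184760 = 23464131/127 ≈ 1.8476e+5)
(s(1518) - 547365) + t = (1518³ - 547365) + 23464131/127 = (3497963832 - 547365) + 23464131/127 = 3497416467 + 23464131/127 = 444195355440/127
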